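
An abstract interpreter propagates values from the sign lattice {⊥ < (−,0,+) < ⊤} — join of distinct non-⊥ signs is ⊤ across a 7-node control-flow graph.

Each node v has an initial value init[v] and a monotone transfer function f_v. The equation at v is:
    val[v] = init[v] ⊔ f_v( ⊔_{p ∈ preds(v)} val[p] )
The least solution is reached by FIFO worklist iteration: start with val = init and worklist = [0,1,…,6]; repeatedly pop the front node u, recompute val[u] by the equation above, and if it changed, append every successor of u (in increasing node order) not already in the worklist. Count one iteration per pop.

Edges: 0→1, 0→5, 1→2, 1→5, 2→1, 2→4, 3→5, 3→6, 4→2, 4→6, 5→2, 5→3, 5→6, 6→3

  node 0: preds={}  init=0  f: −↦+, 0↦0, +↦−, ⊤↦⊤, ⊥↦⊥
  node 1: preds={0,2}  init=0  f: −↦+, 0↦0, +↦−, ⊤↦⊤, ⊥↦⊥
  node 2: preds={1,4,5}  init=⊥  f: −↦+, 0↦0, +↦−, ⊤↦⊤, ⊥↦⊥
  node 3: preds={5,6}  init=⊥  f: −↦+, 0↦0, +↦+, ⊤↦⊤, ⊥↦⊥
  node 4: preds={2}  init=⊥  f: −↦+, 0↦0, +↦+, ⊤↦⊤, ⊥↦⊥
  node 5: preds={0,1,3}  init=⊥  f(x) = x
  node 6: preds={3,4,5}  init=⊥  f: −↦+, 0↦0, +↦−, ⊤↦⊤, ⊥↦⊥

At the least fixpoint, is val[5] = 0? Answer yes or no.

Iteration log — 12 steps:
  step 1. node 0  ⊔preds=⊥  new=0  stable
  step 2. node 1  ⊔preds=0  new=0  stable
  step 3. node 2  ⊔preds=0  new=0  old=⊥  +wl: 1
  step 4. node 3  ⊔preds=⊥  new=⊥  stable
  step 5. node 4  ⊔preds=0  new=0  old=⊥  +wl: 2
  step 6. node 5  ⊔preds=0  new=0  old=⊥  +wl: 3
  step 7. node 6  ⊔preds=0  new=0  old=⊥  +wl: 
  step 8. node 1  ⊔preds=0  new=0  stable
  step 9. node 2  ⊔preds=0  new=0  stable
  step 10. node 3  ⊔preds=0  new=0  old=⊥  +wl: 5,6
  step 11. node 5  ⊔preds=0  new=0  stable
  step 12. node 6  ⊔preds=0  new=0  stable

Least fixpoint reached:
  node 0: 0
  node 1: 0
  node 2: 0
  node 3: 0
  node 4: 0
  node 5: 0
  node 6: 0

yes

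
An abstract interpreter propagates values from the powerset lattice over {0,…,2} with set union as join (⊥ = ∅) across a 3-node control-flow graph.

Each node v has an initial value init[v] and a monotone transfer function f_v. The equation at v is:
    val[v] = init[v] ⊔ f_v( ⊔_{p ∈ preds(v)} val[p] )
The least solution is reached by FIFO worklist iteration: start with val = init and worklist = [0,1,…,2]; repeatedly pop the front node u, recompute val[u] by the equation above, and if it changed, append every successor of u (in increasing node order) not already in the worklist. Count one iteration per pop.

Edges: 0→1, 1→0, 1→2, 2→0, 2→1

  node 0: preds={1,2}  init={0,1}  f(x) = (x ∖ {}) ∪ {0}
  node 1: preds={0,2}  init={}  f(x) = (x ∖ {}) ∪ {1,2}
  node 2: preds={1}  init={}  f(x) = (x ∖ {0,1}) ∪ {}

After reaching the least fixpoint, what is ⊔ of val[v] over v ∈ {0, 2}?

Iteration log — 5 steps:
  step 1. node 0  ⊔preds={}  new={0,1}  stable
  step 2. node 1  ⊔preds={0,1}  new={0,1,2}  old={}  +wl: 0
  step 3. node 2  ⊔preds={0,1,2}  new={2}  old={}  +wl: 1
  step 4. node 0  ⊔preds={0,1,2}  new={0,1,2}  old={0,1}  +wl: 
  step 5. node 1  ⊔preds={0,1,2}  new={0,1,2}  stable

Least fixpoint reached:
  node 0: {0,1,2}
  node 1: {0,1,2}
  node 2: {2}

{0,1,2}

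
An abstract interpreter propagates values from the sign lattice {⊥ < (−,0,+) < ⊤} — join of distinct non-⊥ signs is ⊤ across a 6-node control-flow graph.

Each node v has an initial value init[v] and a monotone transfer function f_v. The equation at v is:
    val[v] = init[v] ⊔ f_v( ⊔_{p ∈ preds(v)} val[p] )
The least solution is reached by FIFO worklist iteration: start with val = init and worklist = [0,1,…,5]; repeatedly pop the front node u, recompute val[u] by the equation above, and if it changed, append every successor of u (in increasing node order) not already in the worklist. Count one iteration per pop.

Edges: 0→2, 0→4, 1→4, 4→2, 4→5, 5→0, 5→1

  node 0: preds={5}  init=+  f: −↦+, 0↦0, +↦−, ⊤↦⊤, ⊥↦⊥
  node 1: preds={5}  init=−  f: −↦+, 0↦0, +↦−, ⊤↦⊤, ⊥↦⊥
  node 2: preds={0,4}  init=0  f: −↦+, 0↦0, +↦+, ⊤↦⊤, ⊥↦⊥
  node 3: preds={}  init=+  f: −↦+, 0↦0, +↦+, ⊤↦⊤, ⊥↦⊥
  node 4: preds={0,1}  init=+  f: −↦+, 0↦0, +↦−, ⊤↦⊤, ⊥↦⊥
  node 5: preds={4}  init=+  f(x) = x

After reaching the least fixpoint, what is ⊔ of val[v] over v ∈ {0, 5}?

⊤

Trace (10 dequeues):
  [1] u=0 | in + | out ⊤ | prev + | push {}
  [2] u=1 | in + | out − | ==
  [3] u=2 | in ⊤ | out ⊤ | prev 0 | push {}
  [4] u=3 | in ⊥ | out + | ==
  [5] u=4 | in ⊤ | out ⊤ | prev + | push {2}
  [6] u=5 | in ⊤ | out ⊤ | prev + | push {0,1}
  [7] u=2 | in ⊤ | out ⊤ | ==
  [8] u=0 | in ⊤ | out ⊤ | ==
  [9] u=1 | in ⊤ | out ⊤ | prev − | push {4}
  [10] u=4 | in ⊤ | out ⊤ | ==

Converged values:
  [0] ⊤
  [1] ⊤
  [2] ⊤
  [3] +
  [4] ⊤
  [5] ⊤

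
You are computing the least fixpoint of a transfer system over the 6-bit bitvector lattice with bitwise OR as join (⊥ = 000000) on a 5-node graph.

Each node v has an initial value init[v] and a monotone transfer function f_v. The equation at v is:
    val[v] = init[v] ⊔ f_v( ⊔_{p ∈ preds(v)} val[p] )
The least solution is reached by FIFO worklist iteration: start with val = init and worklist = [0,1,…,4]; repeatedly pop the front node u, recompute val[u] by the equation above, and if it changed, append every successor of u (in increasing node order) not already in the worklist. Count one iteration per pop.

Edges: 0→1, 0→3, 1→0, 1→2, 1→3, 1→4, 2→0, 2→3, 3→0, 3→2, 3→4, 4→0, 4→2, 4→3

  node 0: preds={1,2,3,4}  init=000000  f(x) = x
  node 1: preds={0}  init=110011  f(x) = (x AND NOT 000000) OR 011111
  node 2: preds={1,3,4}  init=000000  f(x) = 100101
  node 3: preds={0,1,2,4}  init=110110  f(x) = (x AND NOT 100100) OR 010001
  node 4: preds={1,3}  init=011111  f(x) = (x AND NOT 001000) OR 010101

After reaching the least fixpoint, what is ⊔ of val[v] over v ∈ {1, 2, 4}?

Trace (8 dequeues):
  [1] u=0 | in 111111 | out 111111 | prev 000000 | push {}
  [2] u=1 | in 111111 | out 111111 | prev 110011 | push {0}
  [3] u=2 | in 111111 | out 100101 | prev 000000 | push {}
  [4] u=3 | in 111111 | out 111111 | prev 110110 | push {2}
  [5] u=4 | in 111111 | out 111111 | prev 011111 | push {3}
  [6] u=0 | in 111111 | out 111111 | ==
  [7] u=2 | in 111111 | out 100101 | ==
  [8] u=3 | in 111111 | out 111111 | ==

Converged values:
  [0] 111111
  [1] 111111
  [2] 100101
  [3] 111111
  [4] 111111

111111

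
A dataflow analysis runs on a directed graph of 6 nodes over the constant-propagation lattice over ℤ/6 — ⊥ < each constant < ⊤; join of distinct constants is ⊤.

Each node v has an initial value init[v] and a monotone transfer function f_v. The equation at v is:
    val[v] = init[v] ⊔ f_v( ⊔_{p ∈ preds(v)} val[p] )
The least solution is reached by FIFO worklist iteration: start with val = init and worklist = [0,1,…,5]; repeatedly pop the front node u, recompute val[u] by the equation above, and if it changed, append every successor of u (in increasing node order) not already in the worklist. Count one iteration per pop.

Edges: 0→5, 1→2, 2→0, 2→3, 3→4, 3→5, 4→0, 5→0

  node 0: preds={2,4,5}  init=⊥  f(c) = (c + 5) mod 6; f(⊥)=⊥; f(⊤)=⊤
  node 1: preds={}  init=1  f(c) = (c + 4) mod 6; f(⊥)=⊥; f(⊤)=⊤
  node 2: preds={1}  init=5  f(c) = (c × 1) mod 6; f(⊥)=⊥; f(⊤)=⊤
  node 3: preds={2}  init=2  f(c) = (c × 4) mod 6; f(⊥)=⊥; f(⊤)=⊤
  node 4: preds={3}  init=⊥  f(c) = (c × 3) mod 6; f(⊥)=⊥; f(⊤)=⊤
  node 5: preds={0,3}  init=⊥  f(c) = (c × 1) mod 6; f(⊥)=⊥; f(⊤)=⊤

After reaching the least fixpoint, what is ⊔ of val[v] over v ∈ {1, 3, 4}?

⊤

Trace (8 dequeues):
  [1] u=0 | in 5 | out 4 | prev ⊥ | push {}
  [2] u=1 | in ⊥ | out 1 | ==
  [3] u=2 | in 1 | out ⊤ | prev 5 | push {0}
  [4] u=3 | in ⊤ | out ⊤ | prev 2 | push {}
  [5] u=4 | in ⊤ | out ⊤ | prev ⊥ | push {}
  [6] u=5 | in ⊤ | out ⊤ | prev ⊥ | push {}
  [7] u=0 | in ⊤ | out ⊤ | prev 4 | push {5}
  [8] u=5 | in ⊤ | out ⊤ | ==

Converged values:
  [0] ⊤
  [1] 1
  [2] ⊤
  [3] ⊤
  [4] ⊤
  [5] ⊤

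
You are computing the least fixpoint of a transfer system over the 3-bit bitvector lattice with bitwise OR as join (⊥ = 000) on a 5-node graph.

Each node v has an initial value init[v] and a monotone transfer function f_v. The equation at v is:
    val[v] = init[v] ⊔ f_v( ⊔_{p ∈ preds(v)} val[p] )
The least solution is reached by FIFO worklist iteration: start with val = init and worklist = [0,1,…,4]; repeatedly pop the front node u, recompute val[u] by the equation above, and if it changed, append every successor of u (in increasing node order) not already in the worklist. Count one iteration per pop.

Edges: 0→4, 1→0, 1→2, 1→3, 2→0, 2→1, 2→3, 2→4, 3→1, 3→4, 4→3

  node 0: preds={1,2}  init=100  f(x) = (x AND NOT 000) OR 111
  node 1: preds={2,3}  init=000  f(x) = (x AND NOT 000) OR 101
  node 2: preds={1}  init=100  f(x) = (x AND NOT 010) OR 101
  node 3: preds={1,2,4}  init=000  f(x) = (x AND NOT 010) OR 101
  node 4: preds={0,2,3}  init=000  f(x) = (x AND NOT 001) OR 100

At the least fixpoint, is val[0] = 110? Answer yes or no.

Iteration log — 8 steps:
  step 1. node 0  ⊔preds=100  new=111  old=100  +wl: 
  step 2. node 1  ⊔preds=100  new=101  old=000  +wl: 0
  step 3. node 2  ⊔preds=101  new=101  old=100  +wl: 1
  step 4. node 3  ⊔preds=101  new=101  old=000  +wl: 
  step 5. node 4  ⊔preds=111  new=110  old=000  +wl: 3
  step 6. node 0  ⊔preds=101  new=111  stable
  step 7. node 1  ⊔preds=101  new=101  stable
  step 8. node 3  ⊔preds=111  new=101  stable

Least fixpoint reached:
  node 0: 111
  node 1: 101
  node 2: 101
  node 3: 101
  node 4: 110

no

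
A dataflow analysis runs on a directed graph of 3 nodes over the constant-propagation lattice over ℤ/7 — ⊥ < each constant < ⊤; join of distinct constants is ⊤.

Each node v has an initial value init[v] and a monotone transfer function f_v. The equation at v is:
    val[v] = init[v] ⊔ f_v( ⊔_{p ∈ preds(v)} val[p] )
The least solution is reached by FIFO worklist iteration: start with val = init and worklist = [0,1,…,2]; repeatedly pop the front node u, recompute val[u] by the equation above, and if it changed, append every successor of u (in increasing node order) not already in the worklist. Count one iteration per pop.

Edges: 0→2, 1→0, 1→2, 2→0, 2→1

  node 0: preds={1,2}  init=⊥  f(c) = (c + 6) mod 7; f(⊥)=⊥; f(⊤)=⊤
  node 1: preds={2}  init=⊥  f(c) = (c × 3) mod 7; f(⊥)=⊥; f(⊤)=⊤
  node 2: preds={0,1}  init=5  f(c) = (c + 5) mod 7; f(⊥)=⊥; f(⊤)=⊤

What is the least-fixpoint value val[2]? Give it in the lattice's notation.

⊤

Iteration log — 7 steps:
  step 1. node 0  ⊔preds=5  new=4  old=⊥  +wl: 
  step 2. node 1  ⊔preds=5  new=1  old=⊥  +wl: 0
  step 3. node 2  ⊔preds=⊤  new=⊤  old=5  +wl: 1
  step 4. node 0  ⊔preds=⊤  new=⊤  old=4  +wl: 2
  step 5. node 1  ⊔preds=⊤  new=⊤  old=1  +wl: 0
  step 6. node 2  ⊔preds=⊤  new=⊤  stable
  step 7. node 0  ⊔preds=⊤  new=⊤  stable

Least fixpoint reached:
  node 0: ⊤
  node 1: ⊤
  node 2: ⊤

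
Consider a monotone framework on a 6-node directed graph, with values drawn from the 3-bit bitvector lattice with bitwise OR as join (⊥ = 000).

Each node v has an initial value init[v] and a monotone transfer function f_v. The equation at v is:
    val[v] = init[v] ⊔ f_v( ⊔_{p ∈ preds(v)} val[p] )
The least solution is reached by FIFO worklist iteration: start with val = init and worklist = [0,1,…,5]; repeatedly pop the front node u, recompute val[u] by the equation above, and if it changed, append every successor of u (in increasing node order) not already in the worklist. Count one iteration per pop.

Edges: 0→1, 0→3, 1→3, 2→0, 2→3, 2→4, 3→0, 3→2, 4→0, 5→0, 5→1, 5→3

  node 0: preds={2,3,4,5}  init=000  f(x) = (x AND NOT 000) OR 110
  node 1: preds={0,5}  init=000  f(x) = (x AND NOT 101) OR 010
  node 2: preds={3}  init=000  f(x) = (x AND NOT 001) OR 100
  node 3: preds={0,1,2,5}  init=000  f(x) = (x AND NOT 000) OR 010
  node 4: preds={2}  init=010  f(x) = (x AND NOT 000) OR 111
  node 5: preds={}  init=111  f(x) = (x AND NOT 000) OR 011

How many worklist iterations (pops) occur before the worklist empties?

11

Trace (11 dequeues):
  [1] u=0 | in 111 | out 111 | prev 000 | push {}
  [2] u=1 | in 111 | out 010 | prev 000 | push {}
  [3] u=2 | in 000 | out 100 | prev 000 | push {0}
  [4] u=3 | in 111 | out 111 | prev 000 | push {2}
  [5] u=4 | in 100 | out 111 | prev 010 | push {}
  [6] u=5 | in 000 | out 111 | ==
  [7] u=0 | in 111 | out 111 | ==
  [8] u=2 | in 111 | out 110 | prev 100 | push {0,3,4}
  [9] u=0 | in 111 | out 111 | ==
  [10] u=3 | in 111 | out 111 | ==
  [11] u=4 | in 110 | out 111 | ==

Converged values:
  [0] 111
  [1] 010
  [2] 110
  [3] 111
  [4] 111
  [5] 111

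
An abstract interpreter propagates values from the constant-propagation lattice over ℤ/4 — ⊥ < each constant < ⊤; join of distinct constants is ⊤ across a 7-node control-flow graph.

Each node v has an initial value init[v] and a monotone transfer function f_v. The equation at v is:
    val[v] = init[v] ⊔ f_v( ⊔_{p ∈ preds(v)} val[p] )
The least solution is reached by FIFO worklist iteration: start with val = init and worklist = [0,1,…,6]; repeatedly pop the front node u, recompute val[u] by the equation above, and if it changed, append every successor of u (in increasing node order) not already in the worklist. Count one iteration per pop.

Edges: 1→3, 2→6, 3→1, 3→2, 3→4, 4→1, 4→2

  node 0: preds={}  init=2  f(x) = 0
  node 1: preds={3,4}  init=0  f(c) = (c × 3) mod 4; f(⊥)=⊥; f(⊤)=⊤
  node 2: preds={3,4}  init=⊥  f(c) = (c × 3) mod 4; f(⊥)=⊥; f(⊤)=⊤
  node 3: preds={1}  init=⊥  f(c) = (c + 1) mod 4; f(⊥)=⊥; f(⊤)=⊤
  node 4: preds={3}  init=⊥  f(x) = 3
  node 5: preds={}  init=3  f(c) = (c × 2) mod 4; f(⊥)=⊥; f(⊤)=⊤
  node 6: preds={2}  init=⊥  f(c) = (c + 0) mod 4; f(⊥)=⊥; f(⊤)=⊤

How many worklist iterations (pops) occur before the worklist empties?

Iteration log — 14 steps:
  step 1. node 0  ⊔preds=⊥  new=⊤  old=2  +wl: 
  step 2. node 1  ⊔preds=⊥  new=0  stable
  step 3. node 2  ⊔preds=⊥  new=⊥  stable
  step 4. node 3  ⊔preds=0  new=1  old=⊥  +wl: 1,2
  step 5. node 4  ⊔preds=1  new=3  old=⊥  +wl: 
  step 6. node 5  ⊔preds=⊥  new=3  stable
  step 7. node 6  ⊔preds=⊥  new=⊥  stable
  step 8. node 1  ⊔preds=⊤  new=⊤  old=0  +wl: 3
  step 9. node 2  ⊔preds=⊤  new=⊤  old=⊥  +wl: 6
  step 10. node 3  ⊔preds=⊤  new=⊤  old=1  +wl: 1,2,4
  step 11. node 6  ⊔preds=⊤  new=⊤  old=⊥  +wl: 
  step 12. node 1  ⊔preds=⊤  new=⊤  stable
  step 13. node 2  ⊔preds=⊤  new=⊤  stable
  step 14. node 4  ⊔preds=⊤  new=3  stable

Least fixpoint reached:
  node 0: ⊤
  node 1: ⊤
  node 2: ⊤
  node 3: ⊤
  node 4: 3
  node 5: 3
  node 6: ⊤

14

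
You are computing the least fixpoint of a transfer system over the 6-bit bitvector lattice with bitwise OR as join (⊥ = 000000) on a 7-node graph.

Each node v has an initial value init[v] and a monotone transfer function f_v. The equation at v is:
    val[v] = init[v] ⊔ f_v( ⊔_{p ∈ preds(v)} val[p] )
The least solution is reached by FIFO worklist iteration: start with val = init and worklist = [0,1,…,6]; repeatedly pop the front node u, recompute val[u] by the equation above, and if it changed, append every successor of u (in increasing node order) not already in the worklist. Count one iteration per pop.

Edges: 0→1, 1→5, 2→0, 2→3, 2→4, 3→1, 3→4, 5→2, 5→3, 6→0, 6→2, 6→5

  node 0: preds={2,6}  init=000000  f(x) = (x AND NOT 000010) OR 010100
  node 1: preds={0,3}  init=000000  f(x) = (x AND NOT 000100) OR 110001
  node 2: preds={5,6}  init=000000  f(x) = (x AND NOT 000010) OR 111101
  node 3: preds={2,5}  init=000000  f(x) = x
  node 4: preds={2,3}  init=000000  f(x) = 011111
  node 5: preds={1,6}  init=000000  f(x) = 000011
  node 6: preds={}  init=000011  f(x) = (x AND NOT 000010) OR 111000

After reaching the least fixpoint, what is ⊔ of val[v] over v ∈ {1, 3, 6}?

111111

Iteration log — 15 steps:
  step 1. node 0  ⊔preds=000011  new=010101  old=000000  +wl: 
  step 2. node 1  ⊔preds=010101  new=110001  old=000000  +wl: 
  step 3. node 2  ⊔preds=000011  new=111101  old=000000  +wl: 0
  step 4. node 3  ⊔preds=111101  new=111101  old=000000  +wl: 1
  step 5. node 4  ⊔preds=111101  new=011111  old=000000  +wl: 
  step 6. node 5  ⊔preds=110011  new=000011  old=000000  +wl: 2,3
  step 7. node 6  ⊔preds=000000  new=111011  old=000011  +wl: 5
  step 8. node 0  ⊔preds=111111  new=111101  old=010101  +wl: 
  step 9. node 1  ⊔preds=111101  new=111001  old=110001  +wl: 
  step 10. node 2  ⊔preds=111011  new=111101  stable
  step 11. node 3  ⊔preds=111111  new=111111  old=111101  +wl: 1,4
  step 12. node 5  ⊔preds=111011  new=000011  stable
  step 13. node 1  ⊔preds=111111  new=111011  old=111001  +wl: 5
  step 14. node 4  ⊔preds=111111  new=011111  stable
  step 15. node 5  ⊔preds=111011  new=000011  stable

Least fixpoint reached:
  node 0: 111101
  node 1: 111011
  node 2: 111101
  node 3: 111111
  node 4: 011111
  node 5: 000011
  node 6: 111011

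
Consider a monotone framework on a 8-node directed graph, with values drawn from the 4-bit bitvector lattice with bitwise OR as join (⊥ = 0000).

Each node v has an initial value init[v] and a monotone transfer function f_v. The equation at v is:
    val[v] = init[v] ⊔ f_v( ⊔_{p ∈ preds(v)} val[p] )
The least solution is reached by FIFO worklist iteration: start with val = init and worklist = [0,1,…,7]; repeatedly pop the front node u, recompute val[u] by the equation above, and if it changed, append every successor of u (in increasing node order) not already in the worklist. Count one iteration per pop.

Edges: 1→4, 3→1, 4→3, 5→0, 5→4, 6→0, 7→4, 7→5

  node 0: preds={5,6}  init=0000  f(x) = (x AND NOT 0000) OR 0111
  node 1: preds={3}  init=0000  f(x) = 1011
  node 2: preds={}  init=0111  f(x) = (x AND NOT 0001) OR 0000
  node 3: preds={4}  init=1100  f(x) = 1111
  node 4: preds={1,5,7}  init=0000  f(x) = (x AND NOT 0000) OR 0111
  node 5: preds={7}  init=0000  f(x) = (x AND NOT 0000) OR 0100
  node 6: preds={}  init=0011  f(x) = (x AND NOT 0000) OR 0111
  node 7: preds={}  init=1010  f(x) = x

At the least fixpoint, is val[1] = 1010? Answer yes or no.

no

Worklist (12 pops):
  #1 pop 0: in=0011 → 0111 (was 0000); enqueue []
  #2 pop 1: in=1100 → 1011 (was 0000); enqueue []
  #3 pop 2: in=0000 → 0111 (no change)
  #4 pop 3: in=0000 → 1111 (was 1100); enqueue [1]
  #5 pop 4: in=1011 → 1111 (was 0000); enqueue [3]
  #6 pop 5: in=1010 → 1110 (was 0000); enqueue [0,4]
  #7 pop 6: in=0000 → 0111 (was 0011); enqueue []
  #8 pop 7: in=0000 → 1010 (no change)
  #9 pop 1: in=1111 → 1011 (no change)
  #10 pop 3: in=1111 → 1111 (no change)
  #11 pop 0: in=1111 → 1111 (was 0111); enqueue []
  #12 pop 4: in=1111 → 1111 (no change)

Fixpoint:
  val[0] = 1111
  val[1] = 1011
  val[2] = 0111
  val[3] = 1111
  val[4] = 1111
  val[5] = 1110
  val[6] = 0111
  val[7] = 1010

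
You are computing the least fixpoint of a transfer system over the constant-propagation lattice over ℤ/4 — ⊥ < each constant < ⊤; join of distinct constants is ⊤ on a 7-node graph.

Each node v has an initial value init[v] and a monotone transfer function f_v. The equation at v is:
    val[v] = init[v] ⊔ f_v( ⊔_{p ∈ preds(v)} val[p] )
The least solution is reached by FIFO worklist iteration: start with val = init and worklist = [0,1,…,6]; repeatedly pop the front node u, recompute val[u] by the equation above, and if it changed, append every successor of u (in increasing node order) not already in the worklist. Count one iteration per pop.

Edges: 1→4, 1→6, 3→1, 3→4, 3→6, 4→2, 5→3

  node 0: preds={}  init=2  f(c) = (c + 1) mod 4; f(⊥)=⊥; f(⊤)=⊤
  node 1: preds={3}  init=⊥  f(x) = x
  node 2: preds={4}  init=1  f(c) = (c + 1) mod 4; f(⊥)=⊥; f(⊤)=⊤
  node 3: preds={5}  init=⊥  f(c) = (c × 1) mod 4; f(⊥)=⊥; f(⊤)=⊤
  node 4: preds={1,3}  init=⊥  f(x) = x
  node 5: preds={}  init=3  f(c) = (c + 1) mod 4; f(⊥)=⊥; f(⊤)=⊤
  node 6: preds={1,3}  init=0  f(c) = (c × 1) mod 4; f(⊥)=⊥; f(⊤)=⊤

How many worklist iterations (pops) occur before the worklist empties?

11

Trace (11 dequeues):
  [1] u=0 | in ⊥ | out 2 | ==
  [2] u=1 | in ⊥ | out ⊥ | ==
  [3] u=2 | in ⊥ | out 1 | ==
  [4] u=3 | in 3 | out 3 | prev ⊥ | push {1}
  [5] u=4 | in 3 | out 3 | prev ⊥ | push {2}
  [6] u=5 | in ⊥ | out 3 | ==
  [7] u=6 | in 3 | out ⊤ | prev 0 | push {}
  [8] u=1 | in 3 | out 3 | prev ⊥ | push {4,6}
  [9] u=2 | in 3 | out ⊤ | prev 1 | push {}
  [10] u=4 | in 3 | out 3 | ==
  [11] u=6 | in 3 | out ⊤ | ==

Converged values:
  [0] 2
  [1] 3
  [2] ⊤
  [3] 3
  [4] 3
  [5] 3
  [6] ⊤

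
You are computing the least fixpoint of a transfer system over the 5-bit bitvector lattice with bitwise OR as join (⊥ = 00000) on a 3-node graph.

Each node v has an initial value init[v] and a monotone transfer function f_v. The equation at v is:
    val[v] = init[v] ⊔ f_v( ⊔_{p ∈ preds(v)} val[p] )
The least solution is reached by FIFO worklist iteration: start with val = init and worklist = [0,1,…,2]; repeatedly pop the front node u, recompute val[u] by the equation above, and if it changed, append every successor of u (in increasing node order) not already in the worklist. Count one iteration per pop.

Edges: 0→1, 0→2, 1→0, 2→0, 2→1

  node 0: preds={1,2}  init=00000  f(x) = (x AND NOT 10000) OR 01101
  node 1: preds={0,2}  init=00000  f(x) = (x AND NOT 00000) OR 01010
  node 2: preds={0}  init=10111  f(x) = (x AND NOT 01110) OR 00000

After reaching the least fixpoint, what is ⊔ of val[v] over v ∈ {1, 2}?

Worklist (4 pops):
  #1 pop 0: in=10111 → 01111 (was 00000); enqueue []
  #2 pop 1: in=11111 → 11111 (was 00000); enqueue [0]
  #3 pop 2: in=01111 → 10111 (no change)
  #4 pop 0: in=11111 → 01111 (no change)

Fixpoint:
  val[0] = 01111
  val[1] = 11111
  val[2] = 10111

11111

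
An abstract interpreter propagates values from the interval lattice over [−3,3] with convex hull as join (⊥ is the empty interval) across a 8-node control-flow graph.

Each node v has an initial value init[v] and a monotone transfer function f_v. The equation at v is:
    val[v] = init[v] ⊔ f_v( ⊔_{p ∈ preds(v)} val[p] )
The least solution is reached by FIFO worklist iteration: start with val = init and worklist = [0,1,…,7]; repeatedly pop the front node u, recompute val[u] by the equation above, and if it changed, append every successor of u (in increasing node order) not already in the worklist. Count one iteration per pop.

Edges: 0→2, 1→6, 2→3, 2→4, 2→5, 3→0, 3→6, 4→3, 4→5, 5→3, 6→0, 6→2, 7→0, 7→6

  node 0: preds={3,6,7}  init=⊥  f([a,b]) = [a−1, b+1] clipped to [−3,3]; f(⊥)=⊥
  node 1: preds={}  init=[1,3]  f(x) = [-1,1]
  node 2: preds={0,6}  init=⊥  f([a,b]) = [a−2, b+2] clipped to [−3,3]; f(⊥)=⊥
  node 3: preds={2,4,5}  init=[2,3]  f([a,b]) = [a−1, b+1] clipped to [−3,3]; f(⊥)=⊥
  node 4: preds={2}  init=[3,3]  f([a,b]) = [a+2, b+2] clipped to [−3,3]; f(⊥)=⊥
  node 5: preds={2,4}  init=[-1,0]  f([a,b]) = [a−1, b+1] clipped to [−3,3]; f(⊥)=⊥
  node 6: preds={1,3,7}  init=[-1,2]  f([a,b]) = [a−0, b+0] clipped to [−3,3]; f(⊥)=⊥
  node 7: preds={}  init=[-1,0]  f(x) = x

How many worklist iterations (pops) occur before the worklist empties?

11

Trace (11 dequeues):
  [1] u=0 | in [-1,3] | out [-2,3] | prev ⊥ | push {}
  [2] u=1 | in ⊥ | out [-1,3] | prev [1,3] | push {}
  [3] u=2 | in [-2,3] | out [-3,3] | prev ⊥ | push {}
  [4] u=3 | in [-3,3] | out [-3,3] | prev [2,3] | push {0}
  [5] u=4 | in [-3,3] | out [-1,3] | prev [3,3] | push {3}
  [6] u=5 | in [-3,3] | out [-3,3] | prev [-1,0] | push {}
  [7] u=6 | in [-3,3] | out [-3,3] | prev [-1,2] | push {2}
  [8] u=7 | in ⊥ | out [-1,0] | ==
  [9] u=0 | in [-3,3] | out [-3,3] | prev [-2,3] | push {}
  [10] u=3 | in [-3,3] | out [-3,3] | ==
  [11] u=2 | in [-3,3] | out [-3,3] | ==

Converged values:
  [0] [-3,3]
  [1] [-1,3]
  [2] [-3,3]
  [3] [-3,3]
  [4] [-1,3]
  [5] [-3,3]
  [6] [-3,3]
  [7] [-1,0]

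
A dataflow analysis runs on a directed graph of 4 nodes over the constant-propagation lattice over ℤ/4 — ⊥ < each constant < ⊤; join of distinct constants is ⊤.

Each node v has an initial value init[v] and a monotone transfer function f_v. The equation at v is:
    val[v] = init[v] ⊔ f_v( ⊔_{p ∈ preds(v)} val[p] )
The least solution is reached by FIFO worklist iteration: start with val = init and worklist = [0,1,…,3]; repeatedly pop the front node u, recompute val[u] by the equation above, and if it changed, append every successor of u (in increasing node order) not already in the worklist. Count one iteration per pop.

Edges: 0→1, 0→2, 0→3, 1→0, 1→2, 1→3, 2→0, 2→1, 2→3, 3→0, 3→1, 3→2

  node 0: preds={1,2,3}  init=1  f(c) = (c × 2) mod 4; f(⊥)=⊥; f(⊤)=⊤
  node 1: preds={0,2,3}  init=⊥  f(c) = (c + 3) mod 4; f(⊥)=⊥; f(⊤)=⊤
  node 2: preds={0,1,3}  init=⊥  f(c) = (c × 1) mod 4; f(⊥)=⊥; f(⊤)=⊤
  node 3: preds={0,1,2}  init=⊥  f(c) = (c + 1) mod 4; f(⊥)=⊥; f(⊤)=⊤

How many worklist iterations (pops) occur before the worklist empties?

9

Iteration log — 9 steps:
  step 1. node 0  ⊔preds=⊥  new=1  stable
  step 2. node 1  ⊔preds=1  new=0  old=⊥  +wl: 0
  step 3. node 2  ⊔preds=⊤  new=⊤  old=⊥  +wl: 1
  step 4. node 3  ⊔preds=⊤  new=⊤  old=⊥  +wl: 2
  step 5. node 0  ⊔preds=⊤  new=⊤  old=1  +wl: 3
  step 6. node 1  ⊔preds=⊤  new=⊤  old=0  +wl: 0
  step 7. node 2  ⊔preds=⊤  new=⊤  stable
  step 8. node 3  ⊔preds=⊤  new=⊤  stable
  step 9. node 0  ⊔preds=⊤  new=⊤  stable

Least fixpoint reached:
  node 0: ⊤
  node 1: ⊤
  node 2: ⊤
  node 3: ⊤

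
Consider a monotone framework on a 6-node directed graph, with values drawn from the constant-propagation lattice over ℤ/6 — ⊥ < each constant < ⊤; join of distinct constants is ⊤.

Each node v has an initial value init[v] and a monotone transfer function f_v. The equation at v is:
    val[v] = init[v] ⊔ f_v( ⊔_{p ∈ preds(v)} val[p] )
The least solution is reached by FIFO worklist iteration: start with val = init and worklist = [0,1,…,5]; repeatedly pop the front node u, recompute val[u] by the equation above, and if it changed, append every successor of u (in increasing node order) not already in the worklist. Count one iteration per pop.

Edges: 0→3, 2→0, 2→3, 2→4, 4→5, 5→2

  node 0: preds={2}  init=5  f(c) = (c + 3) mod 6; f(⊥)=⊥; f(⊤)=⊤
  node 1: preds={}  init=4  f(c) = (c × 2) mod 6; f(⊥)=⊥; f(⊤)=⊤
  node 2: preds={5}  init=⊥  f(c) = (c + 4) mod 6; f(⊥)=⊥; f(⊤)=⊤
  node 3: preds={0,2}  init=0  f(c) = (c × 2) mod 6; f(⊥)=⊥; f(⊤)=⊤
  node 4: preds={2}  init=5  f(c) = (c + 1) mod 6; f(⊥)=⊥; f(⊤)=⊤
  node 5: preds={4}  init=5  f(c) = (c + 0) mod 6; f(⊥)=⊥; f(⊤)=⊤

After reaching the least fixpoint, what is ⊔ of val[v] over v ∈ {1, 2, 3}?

Worklist (11 pops):
  #1 pop 0: in=⊥ → 5 (no change)
  #2 pop 1: in=⊥ → 4 (no change)
  #3 pop 2: in=5 → 3 (was ⊥); enqueue [0]
  #4 pop 3: in=⊤ → ⊤ (was 0); enqueue []
  #5 pop 4: in=3 → ⊤ (was 5); enqueue []
  #6 pop 5: in=⊤ → ⊤ (was 5); enqueue [2]
  #7 pop 0: in=3 → ⊤ (was 5); enqueue [3]
  #8 pop 2: in=⊤ → ⊤ (was 3); enqueue [0,4]
  #9 pop 3: in=⊤ → ⊤ (no change)
  #10 pop 0: in=⊤ → ⊤ (no change)
  #11 pop 4: in=⊤ → ⊤ (no change)

Fixpoint:
  val[0] = ⊤
  val[1] = 4
  val[2] = ⊤
  val[3] = ⊤
  val[4] = ⊤
  val[5] = ⊤

⊤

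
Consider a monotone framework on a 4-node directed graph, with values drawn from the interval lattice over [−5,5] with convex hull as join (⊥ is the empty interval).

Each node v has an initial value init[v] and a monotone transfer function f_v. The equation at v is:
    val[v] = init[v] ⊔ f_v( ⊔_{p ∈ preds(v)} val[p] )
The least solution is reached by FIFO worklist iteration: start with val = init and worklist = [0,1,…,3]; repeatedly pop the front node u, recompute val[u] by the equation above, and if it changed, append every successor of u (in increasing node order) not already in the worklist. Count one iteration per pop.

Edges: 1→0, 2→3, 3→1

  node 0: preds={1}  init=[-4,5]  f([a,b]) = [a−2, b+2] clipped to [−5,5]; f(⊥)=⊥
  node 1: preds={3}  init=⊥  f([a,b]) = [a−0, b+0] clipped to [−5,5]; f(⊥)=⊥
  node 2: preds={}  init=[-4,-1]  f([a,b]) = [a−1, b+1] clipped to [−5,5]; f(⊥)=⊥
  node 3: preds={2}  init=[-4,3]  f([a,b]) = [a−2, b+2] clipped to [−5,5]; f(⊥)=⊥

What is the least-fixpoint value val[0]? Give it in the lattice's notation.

[-5,5]

Iteration log — 7 steps:
  step 1. node 0  ⊔preds=⊥  new=[-4,5]  stable
  step 2. node 1  ⊔preds=[-4,3]  new=[-4,3]  old=⊥  +wl: 0
  step 3. node 2  ⊔preds=⊥  new=[-4,-1]  stable
  step 4. node 3  ⊔preds=[-4,-1]  new=[-5,3]  old=[-4,3]  +wl: 1
  step 5. node 0  ⊔preds=[-4,3]  new=[-5,5]  old=[-4,5]  +wl: 
  step 6. node 1  ⊔preds=[-5,3]  new=[-5,3]  old=[-4,3]  +wl: 0
  step 7. node 0  ⊔preds=[-5,3]  new=[-5,5]  stable

Least fixpoint reached:
  node 0: [-5,5]
  node 1: [-5,3]
  node 2: [-4,-1]
  node 3: [-5,3]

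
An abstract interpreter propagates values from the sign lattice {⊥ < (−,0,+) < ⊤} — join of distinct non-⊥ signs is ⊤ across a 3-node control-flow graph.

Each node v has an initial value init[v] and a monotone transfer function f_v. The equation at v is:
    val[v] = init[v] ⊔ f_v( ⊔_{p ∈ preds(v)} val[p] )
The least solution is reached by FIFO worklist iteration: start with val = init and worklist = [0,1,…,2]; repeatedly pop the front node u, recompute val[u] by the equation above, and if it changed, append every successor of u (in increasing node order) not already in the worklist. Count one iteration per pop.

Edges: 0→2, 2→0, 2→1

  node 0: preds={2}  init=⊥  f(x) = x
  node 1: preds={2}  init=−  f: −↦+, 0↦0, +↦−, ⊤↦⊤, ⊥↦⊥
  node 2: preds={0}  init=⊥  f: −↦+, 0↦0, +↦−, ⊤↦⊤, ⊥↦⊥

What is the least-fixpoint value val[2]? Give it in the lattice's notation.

Trace (3 dequeues):
  [1] u=0 | in ⊥ | out ⊥ | ==
  [2] u=1 | in ⊥ | out − | ==
  [3] u=2 | in ⊥ | out ⊥ | ==

Converged values:
  [0] ⊥
  [1] −
  [2] ⊥

⊥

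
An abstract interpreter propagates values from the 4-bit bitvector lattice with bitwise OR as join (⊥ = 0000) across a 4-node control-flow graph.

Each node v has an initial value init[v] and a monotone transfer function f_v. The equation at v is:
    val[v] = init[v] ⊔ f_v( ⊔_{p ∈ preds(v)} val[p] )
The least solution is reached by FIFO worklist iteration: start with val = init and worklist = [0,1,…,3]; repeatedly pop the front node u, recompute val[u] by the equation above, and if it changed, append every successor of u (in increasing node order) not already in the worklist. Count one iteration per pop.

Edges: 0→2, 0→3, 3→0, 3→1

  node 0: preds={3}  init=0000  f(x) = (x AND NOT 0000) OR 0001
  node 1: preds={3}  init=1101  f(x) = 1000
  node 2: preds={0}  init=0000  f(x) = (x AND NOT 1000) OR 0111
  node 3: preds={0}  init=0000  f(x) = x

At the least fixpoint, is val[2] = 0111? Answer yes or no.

Iteration log — 6 steps:
  step 1. node 0  ⊔preds=0000  new=0001  old=0000  +wl: 
  step 2. node 1  ⊔preds=0000  new=1101  stable
  step 3. node 2  ⊔preds=0001  new=0111  old=0000  +wl: 
  step 4. node 3  ⊔preds=0001  new=0001  old=0000  +wl: 0,1
  step 5. node 0  ⊔preds=0001  new=0001  stable
  step 6. node 1  ⊔preds=0001  new=1101  stable

Least fixpoint reached:
  node 0: 0001
  node 1: 1101
  node 2: 0111
  node 3: 0001

yes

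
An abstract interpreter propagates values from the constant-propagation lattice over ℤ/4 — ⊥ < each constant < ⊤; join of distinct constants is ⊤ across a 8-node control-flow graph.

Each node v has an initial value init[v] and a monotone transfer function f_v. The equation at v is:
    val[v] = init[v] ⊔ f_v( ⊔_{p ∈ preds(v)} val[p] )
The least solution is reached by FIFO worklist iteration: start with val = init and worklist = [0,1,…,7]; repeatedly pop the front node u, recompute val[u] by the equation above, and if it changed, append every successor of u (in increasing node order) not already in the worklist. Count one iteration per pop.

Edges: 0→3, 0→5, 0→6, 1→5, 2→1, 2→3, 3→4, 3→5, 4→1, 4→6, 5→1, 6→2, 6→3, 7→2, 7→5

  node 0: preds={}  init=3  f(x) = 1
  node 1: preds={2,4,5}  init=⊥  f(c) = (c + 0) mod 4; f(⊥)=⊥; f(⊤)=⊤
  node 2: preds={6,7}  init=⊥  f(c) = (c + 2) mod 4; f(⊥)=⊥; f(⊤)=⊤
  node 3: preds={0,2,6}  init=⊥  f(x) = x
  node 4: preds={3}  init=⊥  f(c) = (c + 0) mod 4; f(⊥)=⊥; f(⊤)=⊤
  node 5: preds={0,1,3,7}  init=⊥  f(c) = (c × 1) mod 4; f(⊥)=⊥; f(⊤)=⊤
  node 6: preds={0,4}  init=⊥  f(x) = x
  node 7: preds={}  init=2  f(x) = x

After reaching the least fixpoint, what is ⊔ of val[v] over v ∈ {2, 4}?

Trace (13 dequeues):
  [1] u=0 | in ⊥ | out ⊤ | prev 3 | push {}
  [2] u=1 | in ⊥ | out ⊥ | ==
  [3] u=2 | in 2 | out 0 | prev ⊥ | push {1}
  [4] u=3 | in ⊤ | out ⊤ | prev ⊥ | push {}
  [5] u=4 | in ⊤ | out ⊤ | prev ⊥ | push {}
  [6] u=5 | in ⊤ | out ⊤ | prev ⊥ | push {}
  [7] u=6 | in ⊤ | out ⊤ | prev ⊥ | push {2,3}
  [8] u=7 | in ⊥ | out 2 | ==
  [9] u=1 | in ⊤ | out ⊤ | prev ⊥ | push {5}
  [10] u=2 | in ⊤ | out ⊤ | prev 0 | push {1}
  [11] u=3 | in ⊤ | out ⊤ | ==
  [12] u=5 | in ⊤ | out ⊤ | ==
  [13] u=1 | in ⊤ | out ⊤ | ==

Converged values:
  [0] ⊤
  [1] ⊤
  [2] ⊤
  [3] ⊤
  [4] ⊤
  [5] ⊤
  [6] ⊤
  [7] 2

⊤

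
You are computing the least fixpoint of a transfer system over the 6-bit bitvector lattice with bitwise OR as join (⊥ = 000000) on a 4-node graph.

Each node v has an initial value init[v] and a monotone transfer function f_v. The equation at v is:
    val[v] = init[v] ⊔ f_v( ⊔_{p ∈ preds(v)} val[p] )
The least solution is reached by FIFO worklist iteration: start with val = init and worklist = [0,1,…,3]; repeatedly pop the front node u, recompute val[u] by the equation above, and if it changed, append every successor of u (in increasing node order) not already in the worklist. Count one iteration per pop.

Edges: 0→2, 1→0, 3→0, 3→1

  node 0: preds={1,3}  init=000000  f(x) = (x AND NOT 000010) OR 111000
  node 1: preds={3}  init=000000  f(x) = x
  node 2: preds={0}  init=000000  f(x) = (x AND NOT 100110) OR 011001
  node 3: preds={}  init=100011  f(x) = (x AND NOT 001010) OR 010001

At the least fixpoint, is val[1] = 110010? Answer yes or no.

Worklist (7 pops):
  #1 pop 0: in=100011 → 111001 (was 000000); enqueue []
  #2 pop 1: in=100011 → 100011 (was 000000); enqueue [0]
  #3 pop 2: in=111001 → 011001 (was 000000); enqueue []
  #4 pop 3: in=000000 → 110011 (was 100011); enqueue [1]
  #5 pop 0: in=110011 → 111001 (no change)
  #6 pop 1: in=110011 → 110011 (was 100011); enqueue [0]
  #7 pop 0: in=110011 → 111001 (no change)

Fixpoint:
  val[0] = 111001
  val[1] = 110011
  val[2] = 011001
  val[3] = 110011

no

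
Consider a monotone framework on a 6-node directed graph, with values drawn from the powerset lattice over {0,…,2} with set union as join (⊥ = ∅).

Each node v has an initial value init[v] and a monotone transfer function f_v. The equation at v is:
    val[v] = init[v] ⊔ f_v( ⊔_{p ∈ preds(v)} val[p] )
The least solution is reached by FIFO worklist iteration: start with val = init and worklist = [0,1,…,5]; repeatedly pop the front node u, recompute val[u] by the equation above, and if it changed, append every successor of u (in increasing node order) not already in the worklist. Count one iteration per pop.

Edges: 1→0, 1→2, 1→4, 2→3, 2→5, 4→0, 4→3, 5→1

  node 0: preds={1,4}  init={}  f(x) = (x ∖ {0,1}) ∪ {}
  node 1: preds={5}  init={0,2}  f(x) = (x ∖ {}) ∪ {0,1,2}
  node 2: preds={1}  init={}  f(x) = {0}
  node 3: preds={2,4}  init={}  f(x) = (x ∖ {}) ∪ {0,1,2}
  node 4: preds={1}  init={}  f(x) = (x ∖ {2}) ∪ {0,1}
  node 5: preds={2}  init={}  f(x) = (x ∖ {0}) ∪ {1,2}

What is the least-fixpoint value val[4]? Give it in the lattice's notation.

{0,1}

Worklist (9 pops):
  #1 pop 0: in={0,2} → {2} (was {}); enqueue []
  #2 pop 1: in={} → {0,1,2} (was {0,2}); enqueue [0]
  #3 pop 2: in={0,1,2} → {0} (was {}); enqueue []
  #4 pop 3: in={0} → {0,1,2} (was {}); enqueue []
  #5 pop 4: in={0,1,2} → {0,1} (was {}); enqueue [3]
  #6 pop 5: in={0} → {1,2} (was {}); enqueue [1]
  #7 pop 0: in={0,1,2} → {2} (no change)
  #8 pop 3: in={0,1} → {0,1,2} (no change)
  #9 pop 1: in={1,2} → {0,1,2} (no change)

Fixpoint:
  val[0] = {2}
  val[1] = {0,1,2}
  val[2] = {0}
  val[3] = {0,1,2}
  val[4] = {0,1}
  val[5] = {1,2}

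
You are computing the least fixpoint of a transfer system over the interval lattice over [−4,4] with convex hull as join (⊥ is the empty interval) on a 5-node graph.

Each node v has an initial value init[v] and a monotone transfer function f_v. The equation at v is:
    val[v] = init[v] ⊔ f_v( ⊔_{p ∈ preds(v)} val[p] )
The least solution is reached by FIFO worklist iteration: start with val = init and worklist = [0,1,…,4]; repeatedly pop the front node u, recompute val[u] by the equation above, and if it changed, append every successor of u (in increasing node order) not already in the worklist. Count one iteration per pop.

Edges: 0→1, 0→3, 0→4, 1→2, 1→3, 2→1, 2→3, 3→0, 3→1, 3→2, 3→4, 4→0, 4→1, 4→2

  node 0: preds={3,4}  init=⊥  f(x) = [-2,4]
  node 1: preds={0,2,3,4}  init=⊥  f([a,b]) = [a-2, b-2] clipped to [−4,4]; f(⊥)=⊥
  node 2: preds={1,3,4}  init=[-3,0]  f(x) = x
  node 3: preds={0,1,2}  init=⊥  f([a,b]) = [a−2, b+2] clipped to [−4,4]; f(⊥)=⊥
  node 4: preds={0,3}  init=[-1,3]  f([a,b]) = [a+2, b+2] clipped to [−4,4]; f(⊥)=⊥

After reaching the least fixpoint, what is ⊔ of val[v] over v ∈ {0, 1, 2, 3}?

Worklist (10 pops):
  #1 pop 0: in=[-1,3] → [-2,4] (was ⊥); enqueue []
  #2 pop 1: in=[-3,4] → [-4,2] (was ⊥); enqueue []
  #3 pop 2: in=[-4,3] → [-4,3] (was [-3,0]); enqueue [1]
  #4 pop 3: in=[-4,4] → [-4,4] (was ⊥); enqueue [0,2]
  #5 pop 4: in=[-4,4] → [-2,4] (was [-1,3]); enqueue []
  #6 pop 1: in=[-4,4] → [-4,2] (no change)
  #7 pop 0: in=[-4,4] → [-2,4] (no change)
  #8 pop 2: in=[-4,4] → [-4,4] (was [-4,3]); enqueue [1,3]
  #9 pop 1: in=[-4,4] → [-4,2] (no change)
  #10 pop 3: in=[-4,4] → [-4,4] (no change)

Fixpoint:
  val[0] = [-2,4]
  val[1] = [-4,2]
  val[2] = [-4,4]
  val[3] = [-4,4]
  val[4] = [-2,4]

[-4,4]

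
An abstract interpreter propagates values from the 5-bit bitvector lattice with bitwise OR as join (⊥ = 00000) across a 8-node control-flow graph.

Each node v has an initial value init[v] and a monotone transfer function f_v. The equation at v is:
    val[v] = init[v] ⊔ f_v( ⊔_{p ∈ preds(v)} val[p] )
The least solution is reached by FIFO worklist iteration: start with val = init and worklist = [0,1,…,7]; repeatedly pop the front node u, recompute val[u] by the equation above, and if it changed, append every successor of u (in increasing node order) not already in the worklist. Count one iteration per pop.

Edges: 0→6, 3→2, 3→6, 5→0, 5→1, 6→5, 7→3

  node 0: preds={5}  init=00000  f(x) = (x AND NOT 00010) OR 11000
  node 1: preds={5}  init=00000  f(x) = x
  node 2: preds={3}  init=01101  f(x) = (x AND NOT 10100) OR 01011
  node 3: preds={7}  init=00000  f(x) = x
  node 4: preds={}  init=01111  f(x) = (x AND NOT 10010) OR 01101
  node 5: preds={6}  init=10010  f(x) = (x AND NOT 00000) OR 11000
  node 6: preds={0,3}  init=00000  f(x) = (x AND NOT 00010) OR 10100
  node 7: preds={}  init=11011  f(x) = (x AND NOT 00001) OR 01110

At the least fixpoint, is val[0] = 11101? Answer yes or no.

yes

Iteration log — 17 steps:
  step 1. node 0  ⊔preds=10010  new=11000  old=00000  +wl: 
  step 2. node 1  ⊔preds=10010  new=10010  old=00000  +wl: 
  step 3. node 2  ⊔preds=00000  new=01111  old=01101  +wl: 
  step 4. node 3  ⊔preds=11011  new=11011  old=00000  +wl: 2
  step 5. node 4  ⊔preds=00000  new=01111  stable
  step 6. node 5  ⊔preds=00000  new=11010  old=10010  +wl: 0,1
  step 7. node 6  ⊔preds=11011  new=11101  old=00000  +wl: 5
  step 8. node 7  ⊔preds=00000  new=11111  old=11011  +wl: 3
  step 9. node 2  ⊔preds=11011  new=01111  stable
  step 10. node 0  ⊔preds=11010  new=11000  stable
  step 11. node 1  ⊔preds=11010  new=11010  old=10010  +wl: 
  step 12. node 5  ⊔preds=11101  new=11111  old=11010  +wl: 0,1
  step 13. node 3  ⊔preds=11111  new=11111  old=11011  +wl: 2,6
  step 14. node 0  ⊔preds=11111  new=11101  old=11000  +wl: 
  step 15. node 1  ⊔preds=11111  new=11111  old=11010  +wl: 
  step 16. node 2  ⊔preds=11111  new=01111  stable
  step 17. node 6  ⊔preds=11111  new=11101  stable

Least fixpoint reached:
  node 0: 11101
  node 1: 11111
  node 2: 01111
  node 3: 11111
  node 4: 01111
  node 5: 11111
  node 6: 11101
  node 7: 11111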